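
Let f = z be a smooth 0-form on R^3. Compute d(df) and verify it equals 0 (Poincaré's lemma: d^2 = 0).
d(df) = 0

Step 1: df = sum_i (∂f/∂x_i) dx_i = (0) dx + (0) dy + (1) dz.
Step 2: Apply d again. Using the 1-form formula, the coefficient of dx ∧ dy in d(df) is ∂^2 f/∂x ∂y - ∂^2 f/∂y ∂x = (0) - (0) = 0 (equality of mixed partials for smooth f).
Similarly for dx ∧ dz and dy ∧ dz — all coefficients vanish. So d(df) = 0.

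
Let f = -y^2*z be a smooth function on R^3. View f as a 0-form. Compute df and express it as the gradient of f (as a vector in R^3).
df = (0) dx + (-2*y*z) dy + (-y^2) dz; grad f = (0, -2*y*z, -y^2)

For a 0-form f, d f = (∂f/∂x) dx + (∂f/∂y) dy + (∂f/∂z) dz. The components of the vector representation are exactly the entries of grad f in Cartesian coordinates:
  ∂f/∂x = 0
  ∂f/∂y = -2*y*z
  ∂f/∂z = -y^2.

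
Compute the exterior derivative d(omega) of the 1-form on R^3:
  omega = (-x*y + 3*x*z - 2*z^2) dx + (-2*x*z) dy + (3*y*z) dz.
d(omega) = (x - 2*z) dx ∧ dy + (-3*x + 4*z) dx ∧ dz + (2*x + 3*z) dy ∧ dz

For a 1-form omega = sum_i f_i dx_i, the exterior derivative is
  d(omega) = sum_{i < j} (∂f_j/∂x_i - ∂f_i/∂x_j) dx_i ∧ dx_j.
  coefficient of dx ∧ dy: ∂f_2/∂x - ∂f_1/∂y = ∂(-2*x*z)/∂x - ∂(-x*y + 3*x*z - 2*z^2)/∂y = x - 2*z
  coefficient of dx ∧ dz: ∂f_3/∂x - ∂f_1/∂z = ∂(3*y*z)/∂x - ∂(-x*y + 3*x*z - 2*z^2)/∂z = -3*x + 4*z
  coefficient of dy ∧ dz: ∂f_3/∂y - ∂f_2/∂z = ∂(3*y*z)/∂y - ∂(-2*x*z)/∂z = 2*x + 3*z
Assembling: d(omega) = (x - 2*z) dx ∧ dy + (-3*x + 4*z) dx ∧ dz + (2*x + 3*z) dy ∧ dz.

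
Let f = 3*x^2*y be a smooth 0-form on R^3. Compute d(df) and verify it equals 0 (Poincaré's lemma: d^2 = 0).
d(df) = 0

Step 1: df = sum_i (∂f/∂x_i) dx_i = (6*x*y) dx + (3*x^2) dy + (0) dz.
Step 2: Apply d again. Using the 1-form formula, the coefficient of dx ∧ dy in d(df) is ∂^2 f/∂x ∂y - ∂^2 f/∂y ∂x = (6*x) - (6*x) = 0 (equality of mixed partials for smooth f).
Similarly for dx ∧ dz and dy ∧ dz — all coefficients vanish. So d(df) = 0.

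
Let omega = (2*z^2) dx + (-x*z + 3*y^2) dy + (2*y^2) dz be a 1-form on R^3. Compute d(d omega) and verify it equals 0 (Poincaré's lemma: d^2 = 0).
d(d omega) = 0

Step 1: d omega = sum_{i<j} (∂f_j/∂x_i - ∂f_i/∂x_j) dx_i ∧ dx_j:
  coeff of dx ∧ dy: -z
  coeff of dx ∧ dz: -4*z
  coeff of dy ∧ dz: x + 4*y
Step 2: Apply d again to each 2-form coefficient. The only possible 3-form in R^3 is dx ∧ dy ∧ dz, with coefficient
  ∂(coeff of dy∧dz)/∂x - ∂(coeff of dx∧dz)/∂y + ∂(coeff of dx∧dy)/∂z
  = ∂/∂x (x + 4*y) - ∂/∂y (-4*z) + ∂/∂z (-z).
Each of these terms simplifies to sums of mixed partials that cancel in pairs. The result is 0 (by equality of mixed partials for smooth functions — Schwarz / Clairaut).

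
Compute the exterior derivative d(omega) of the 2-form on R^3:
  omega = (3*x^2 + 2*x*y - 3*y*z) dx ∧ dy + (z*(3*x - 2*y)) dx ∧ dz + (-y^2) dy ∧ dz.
d(omega) = (-3*y + 2*z) dx ∧ dy ∧ dz

For a 2-form omega = sum_{i<j} g_{ij} dx_i ∧ dx_j, the exterior derivative is
  d(omega) = sum_{i<j} d(g_{ij}) ∧ dx_i ∧ dx_j = sum_{i<j, k} (∂g_{ij}/∂x_k) dx_k ∧ dx_i ∧ dx_j.
Expand each term, using dx_k ∧ dx_i ∧ dx_j = sgn(permutation) dx_{(a)} ∧ dx_{(b)} ∧ dx_{(c)} with (a < b < c) sorted:
  d(3*x^2 + 2*x*y - 3*y*z) includes (∂/∂z)(3*x^2 + 2*x*y - 3*y*z) dz = (-3*y) dz, which multiplied by dx ∧ dy gives (-3*y) dx ∧ dy ∧ dz
  d(z*(3*x - 2*y)) includes (∂/∂y)(z*(3*x - 2*y)) dy = (-2*z) dy, which multiplied by dx ∧ dz gives (2*z) dx ∧ dy ∧ dz
Collecting like 3-forms: d(omega) = (-3*y + 2*z) dx ∧ dy ∧ dz.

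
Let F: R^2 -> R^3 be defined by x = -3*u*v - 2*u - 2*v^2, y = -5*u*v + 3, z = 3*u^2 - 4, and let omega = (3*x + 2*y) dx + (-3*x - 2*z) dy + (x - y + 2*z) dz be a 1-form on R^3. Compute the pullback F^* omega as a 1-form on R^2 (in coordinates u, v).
F^* omega = (36*u^3 + 42*u^2*v - 12*u^2 + 26*u*v - 54*u - 12*v^3 + 12*v^2 - 58*v - 12) du + (30*u^3 + 12*u^2*v - 12*u^2 + 64*u*v^2 + 24*u*v - 58*u + 24*v^3 - 24*v) dv

Using F^*(f dg) = (f ∘ F) d(g ∘ F), substitute each coordinate x_i by F_i(u, v) in f_i, and replace dx_i by d F_i = (∂F_i/∂u) du + (∂F_i/∂v) dv.
  For the x component: f_1(F) = -19*u*v - 6*u - 6*v^2 + 6; d F_1 = (-3*v - 2) du + (-3*u - 4*v) dv
  For the y component: f_2(F) = -6*u^2 + 9*u*v + 6*u + 6*v^2 + 8; d F_2 = (-5*v) du + (-5*u) dv
  For the z component: f_3(F) = 6*u^2 + 2*u*v - 2*u - 2*v^2 - 11; d F_3 = (6*u) du + (0) dv
Combining and collecting du, dv coefficients:
  coeff of du: 36*u^3 + 42*u^2*v - 12*u^2 + 26*u*v - 54*u - 12*v^3 + 12*v^2 - 58*v - 12
  coeff of dv: 30*u^3 + 12*u^2*v - 12*u^2 + 64*u*v^2 + 24*u*v - 58*u + 24*v^3 - 24*v
F^* omega = (36*u^3 + 42*u^2*v - 12*u^2 + 26*u*v - 54*u - 12*v^3 + 12*v^2 - 58*v - 12) du + (30*u^3 + 12*u^2*v - 12*u^2 + 64*u*v^2 + 24*u*v - 58*u + 24*v^3 - 24*v) dv.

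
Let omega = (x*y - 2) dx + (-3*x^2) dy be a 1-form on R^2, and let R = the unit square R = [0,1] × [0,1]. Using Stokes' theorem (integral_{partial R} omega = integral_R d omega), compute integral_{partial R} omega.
integral_(partial R) omega = -7/2

Stokes: integral_partial_R omega = integral_R d omega with d omega = (∂Q/∂x - ∂P/∂y) dx ∧ dy.
  ∂Q/∂x = -6*x
  ∂P/∂y = x
  integrand = ∂Q/∂x - ∂P/∂y = -7*x.
Integrating over R: integral_0^1 integral_0^1 (-7*x) dx dy = -7/2.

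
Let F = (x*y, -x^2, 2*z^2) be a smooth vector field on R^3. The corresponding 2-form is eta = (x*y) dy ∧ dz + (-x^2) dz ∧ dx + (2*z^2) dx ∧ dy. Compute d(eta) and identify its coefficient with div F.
d(eta) = (y + 4*z) dx ∧ dy ∧ dz; div F = y + 4*z

For a 2-form in R^3 of the form above, applying d gives a 3-form with coefficient ∂P/∂x + ∂Q/∂y + ∂R/∂z:
  ∂P/∂x = y
  ∂Q/∂y = 0
  ∂R/∂z = 4*z
Sum = y + 4*z, which is exactly div F.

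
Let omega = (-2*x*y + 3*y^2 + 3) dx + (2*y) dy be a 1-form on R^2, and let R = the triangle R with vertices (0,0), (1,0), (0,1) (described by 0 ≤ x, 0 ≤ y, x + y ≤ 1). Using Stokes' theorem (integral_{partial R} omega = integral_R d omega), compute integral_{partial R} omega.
integral_(partial R) omega = -2/3

Stokes: integral_partial_R omega = integral_R d omega with d omega = (∂Q/∂x - ∂P/∂y) dx ∧ dy.
  ∂Q/∂x = 0
  ∂P/∂y = -2*x + 6*y
  integrand = ∂Q/∂x - ∂P/∂y = 2*x - 6*y.
Integrating over R: integral_0^1 integral_0^{1-x} (2*x - 6*y) dy dx = -2/3.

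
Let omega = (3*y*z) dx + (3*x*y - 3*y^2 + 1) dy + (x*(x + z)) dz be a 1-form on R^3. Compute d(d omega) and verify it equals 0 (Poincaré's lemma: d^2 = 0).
d(d omega) = 0

Step 1: d omega = sum_{i<j} (∂f_j/∂x_i - ∂f_i/∂x_j) dx_i ∧ dx_j:
  coeff of dx ∧ dy: 3*y - 3*z
  coeff of dx ∧ dz: 2*x - 3*y + z
  coeff of dy ∧ dz: 0
Step 2: Apply d again to each 2-form coefficient. The only possible 3-form in R^3 is dx ∧ dy ∧ dz, with coefficient
  ∂(coeff of dy∧dz)/∂x - ∂(coeff of dx∧dz)/∂y + ∂(coeff of dx∧dy)/∂z
  = ∂/∂x (0) - ∂/∂y (2*x - 3*y + z) + ∂/∂z (3*y - 3*z).
Each of these terms simplifies to sums of mixed partials that cancel in pairs. The result is 0 (by equality of mixed partials for smooth functions — Schwarz / Clairaut).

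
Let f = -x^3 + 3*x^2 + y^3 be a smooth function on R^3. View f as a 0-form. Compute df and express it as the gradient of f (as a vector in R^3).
df = (3*x*(2 - x)) dx + (3*y^2) dy + (0) dz; grad f = (3*x*(2 - x), 3*y^2, 0)

For a 0-form f, d f = (∂f/∂x) dx + (∂f/∂y) dy + (∂f/∂z) dz. The components of the vector representation are exactly the entries of grad f in Cartesian coordinates:
  ∂f/∂x = 3*x*(2 - x)
  ∂f/∂y = 3*y^2
  ∂f/∂z = 0.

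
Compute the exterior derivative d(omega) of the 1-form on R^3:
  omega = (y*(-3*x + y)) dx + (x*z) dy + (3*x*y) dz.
d(omega) = (3*x - 2*y + z) dx ∧ dy + (3*y) dx ∧ dz + (2*x) dy ∧ dz

For a 1-form omega = sum_i f_i dx_i, the exterior derivative is
  d(omega) = sum_{i < j} (∂f_j/∂x_i - ∂f_i/∂x_j) dx_i ∧ dx_j.
  coefficient of dx ∧ dy: ∂f_2/∂x - ∂f_1/∂y = ∂(x*z)/∂x - ∂(y*(-3*x + y))/∂y = 3*x - 2*y + z
  coefficient of dx ∧ dz: ∂f_3/∂x - ∂f_1/∂z = ∂(3*x*y)/∂x - ∂(y*(-3*x + y))/∂z = 3*y
  coefficient of dy ∧ dz: ∂f_3/∂y - ∂f_2/∂z = ∂(3*x*y)/∂y - ∂(x*z)/∂z = 2*x
Assembling: d(omega) = (3*x - 2*y + z) dx ∧ dy + (3*y) dx ∧ dz + (2*x) dy ∧ dz.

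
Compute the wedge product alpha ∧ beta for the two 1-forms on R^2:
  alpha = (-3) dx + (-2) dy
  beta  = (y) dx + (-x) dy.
alpha ∧ beta = (3*x + 2*y) dx ∧ dy

Distribute the wedge, using dx_i ∧ dx_j = -dx_j ∧ dx_i and dx_i ∧ dx_i = 0. For each pair (i, j) with i < j, the coefficient of dx_i ∧ dx_j in alpha ∧ beta is (alpha_i * beta_j - alpha_j * beta_i). Collecting: alpha ∧ beta = (3*x + 2*y) dx ∧ dy.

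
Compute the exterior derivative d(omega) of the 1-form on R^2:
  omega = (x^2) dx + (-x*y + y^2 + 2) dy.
d(omega) = (-y) dx ∧ dy

For a 1-form omega = sum_i f_i dx_i, the exterior derivative is
  d(omega) = sum_{i < j} (∂f_j/∂x_i - ∂f_i/∂x_j) dx_i ∧ dx_j.
  coefficient of dx ∧ dy: ∂f_2/∂x - ∂f_1/∂y = ∂(-x*y + y^2 + 2)/∂x - ∂(x^2)/∂y = -y
Assembling: d(omega) = (-y) dx ∧ dy.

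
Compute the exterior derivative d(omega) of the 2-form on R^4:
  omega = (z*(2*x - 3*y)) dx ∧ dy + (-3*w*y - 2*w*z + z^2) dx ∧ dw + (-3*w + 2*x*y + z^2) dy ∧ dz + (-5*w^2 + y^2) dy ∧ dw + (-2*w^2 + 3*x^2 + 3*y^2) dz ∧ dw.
d(omega) = (2*x - y) dx ∧ dy ∧ dz + (3*w) dx ∧ dy ∧ dw + (2*w + 6*x - 2*z) dx ∧ dz ∧ dw + (6*y - 3) dy ∧ dz ∧ dw

For a 2-form omega = sum_{i<j} g_{ij} dx_i ∧ dx_j, the exterior derivative is
  d(omega) = sum_{i<j} d(g_{ij}) ∧ dx_i ∧ dx_j = sum_{i<j, k} (∂g_{ij}/∂x_k) dx_k ∧ dx_i ∧ dx_j.
Expand each term, using dx_k ∧ dx_i ∧ dx_j = sgn(permutation) dx_{(a)} ∧ dx_{(b)} ∧ dx_{(c)} with (a < b < c) sorted:
  d(z*(2*x - 3*y)) includes (∂/∂z)(z*(2*x - 3*y)) dz = (2*x - 3*y) dz, which multiplied by dx ∧ dy gives (2*x - 3*y) dx ∧ dy ∧ dz
  d(-3*w*y - 2*w*z + z^2) includes (∂/∂y)(-3*w*y - 2*w*z + z^2) dy = (-3*w) dy, which multiplied by dx ∧ dw gives (3*w) dx ∧ dy ∧ dw
  d(-3*w*y - 2*w*z + z^2) includes (∂/∂z)(-3*w*y - 2*w*z + z^2) dz = (-2*w + 2*z) dz, which multiplied by dx ∧ dw gives (2*w - 2*z) dx ∧ dz ∧ dw
  d(-3*w + 2*x*y + z^2) includes (∂/∂x)(-3*w + 2*x*y + z^2) dx = (2*y) dx, which multiplied by dy ∧ dz gives (2*y) dx ∧ dy ∧ dz
  d(-3*w + 2*x*y + z^2) includes (∂/∂w)(-3*w + 2*x*y + z^2) dw = (-3) dw, which multiplied by dy ∧ dz gives (-3) dy ∧ dz ∧ dw
  d(-2*w^2 + 3*x^2 + 3*y^2) includes (∂/∂x)(-2*w^2 + 3*x^2 + 3*y^2) dx = (6*x) dx, which multiplied by dz ∧ dw gives (6*x) dx ∧ dz ∧ dw
  d(-2*w^2 + 3*x^2 + 3*y^2) includes (∂/∂y)(-2*w^2 + 3*x^2 + 3*y^2) dy = (6*y) dy, which multiplied by dz ∧ dw gives (6*y) dy ∧ dz ∧ dw
Collecting like 3-forms: d(omega) = (2*x - y) dx ∧ dy ∧ dz + (3*w) dx ∧ dy ∧ dw + (2*w + 6*x - 2*z) dx ∧ dz ∧ dw + (6*y - 3) dy ∧ dz ∧ dw.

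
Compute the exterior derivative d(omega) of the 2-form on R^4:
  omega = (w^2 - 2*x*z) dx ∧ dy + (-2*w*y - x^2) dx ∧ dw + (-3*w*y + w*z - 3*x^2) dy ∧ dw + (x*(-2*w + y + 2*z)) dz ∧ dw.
d(omega) = (-2*x) dx ∧ dy ∧ dz + (4*w - 6*x) dx ∧ dy ∧ dw + (-w + x) dy ∧ dz ∧ dw + (-2*w + y + 2*z) dx ∧ dz ∧ dw

For a 2-form omega = sum_{i<j} g_{ij} dx_i ∧ dx_j, the exterior derivative is
  d(omega) = sum_{i<j} d(g_{ij}) ∧ dx_i ∧ dx_j = sum_{i<j, k} (∂g_{ij}/∂x_k) dx_k ∧ dx_i ∧ dx_j.
Expand each term, using dx_k ∧ dx_i ∧ dx_j = sgn(permutation) dx_{(a)} ∧ dx_{(b)} ∧ dx_{(c)} with (a < b < c) sorted:
  d(w^2 - 2*x*z) includes (∂/∂z)(w^2 - 2*x*z) dz = (-2*x) dz, which multiplied by dx ∧ dy gives (-2*x) dx ∧ dy ∧ dz
  d(w^2 - 2*x*z) includes (∂/∂w)(w^2 - 2*x*z) dw = (2*w) dw, which multiplied by dx ∧ dy gives (2*w) dx ∧ dy ∧ dw
  d(-2*w*y - x^2) includes (∂/∂y)(-2*w*y - x^2) dy = (-2*w) dy, which multiplied by dx ∧ dw gives (2*w) dx ∧ dy ∧ dw
  d(-3*w*y + w*z - 3*x^2) includes (∂/∂x)(-3*w*y + w*z - 3*x^2) dx = (-6*x) dx, which multiplied by dy ∧ dw gives (-6*x) dx ∧ dy ∧ dw
  d(-3*w*y + w*z - 3*x^2) includes (∂/∂z)(-3*w*y + w*z - 3*x^2) dz = (w) dz, which multiplied by dy ∧ dw gives (-w) dy ∧ dz ∧ dw
  d(x*(-2*w + y + 2*z)) includes (∂/∂x)(x*(-2*w + y + 2*z)) dx = (-2*w + y + 2*z) dx, which multiplied by dz ∧ dw gives (-2*w + y + 2*z) dx ∧ dz ∧ dw
  d(x*(-2*w + y + 2*z)) includes (∂/∂y)(x*(-2*w + y + 2*z)) dy = (x) dy, which multiplied by dz ∧ dw gives (x) dy ∧ dz ∧ dw
Collecting like 3-forms: d(omega) = (-2*x) dx ∧ dy ∧ dz + (4*w - 6*x) dx ∧ dy ∧ dw + (-w + x) dy ∧ dz ∧ dw + (-2*w + y + 2*z) dx ∧ dz ∧ dw.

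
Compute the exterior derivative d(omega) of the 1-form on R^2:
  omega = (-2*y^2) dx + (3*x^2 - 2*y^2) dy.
d(omega) = (6*x + 4*y) dx ∧ dy

For a 1-form omega = sum_i f_i dx_i, the exterior derivative is
  d(omega) = sum_{i < j} (∂f_j/∂x_i - ∂f_i/∂x_j) dx_i ∧ dx_j.
  coefficient of dx ∧ dy: ∂f_2/∂x - ∂f_1/∂y = ∂(3*x^2 - 2*y^2)/∂x - ∂(-2*y^2)/∂y = 6*x + 4*y
Assembling: d(omega) = (6*x + 4*y) dx ∧ dy.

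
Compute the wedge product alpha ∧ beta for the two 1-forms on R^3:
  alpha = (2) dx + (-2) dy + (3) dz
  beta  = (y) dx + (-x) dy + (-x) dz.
alpha ∧ beta = (-2*x + 2*y) dx ∧ dy + (-2*x - 3*y) dx ∧ dz + (5*x) dy ∧ dz

Distribute the wedge, using dx_i ∧ dx_j = -dx_j ∧ dx_i and dx_i ∧ dx_i = 0. For each pair (i, j) with i < j, the coefficient of dx_i ∧ dx_j in alpha ∧ beta is (alpha_i * beta_j - alpha_j * beta_i). Collecting: alpha ∧ beta = (-2*x + 2*y) dx ∧ dy + (-2*x - 3*y) dx ∧ dz + (5*x) dy ∧ dz.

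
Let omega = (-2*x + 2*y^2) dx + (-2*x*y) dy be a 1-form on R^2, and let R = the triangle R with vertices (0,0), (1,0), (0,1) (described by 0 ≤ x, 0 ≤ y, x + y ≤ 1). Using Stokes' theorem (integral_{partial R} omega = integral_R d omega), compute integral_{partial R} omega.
integral_(partial R) omega = -1

Stokes: integral_partial_R omega = integral_R d omega with d omega = (∂Q/∂x - ∂P/∂y) dx ∧ dy.
  ∂Q/∂x = -2*y
  ∂P/∂y = 4*y
  integrand = ∂Q/∂x - ∂P/∂y = -6*y.
Integrating over R: integral_0^1 integral_0^{1-x} (-6*y) dy dx = -1.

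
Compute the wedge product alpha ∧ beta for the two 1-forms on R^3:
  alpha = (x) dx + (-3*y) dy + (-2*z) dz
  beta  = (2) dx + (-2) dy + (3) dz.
alpha ∧ beta = (-2*x + 6*y) dx ∧ dy + (3*x + 4*z) dx ∧ dz + (-9*y - 4*z) dy ∧ dz

Distribute the wedge, using dx_i ∧ dx_j = -dx_j ∧ dx_i and dx_i ∧ dx_i = 0. For each pair (i, j) with i < j, the coefficient of dx_i ∧ dx_j in alpha ∧ beta is (alpha_i * beta_j - alpha_j * beta_i). Collecting: alpha ∧ beta = (-2*x + 6*y) dx ∧ dy + (3*x + 4*z) dx ∧ dz + (-9*y - 4*z) dy ∧ dz.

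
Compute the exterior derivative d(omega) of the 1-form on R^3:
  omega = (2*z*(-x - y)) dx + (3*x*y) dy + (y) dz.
d(omega) = (3*y + 2*z) dx ∧ dy + (2*x + 2*y) dx ∧ dz + (1) dy ∧ dz

For a 1-form omega = sum_i f_i dx_i, the exterior derivative is
  d(omega) = sum_{i < j} (∂f_j/∂x_i - ∂f_i/∂x_j) dx_i ∧ dx_j.
  coefficient of dx ∧ dy: ∂f_2/∂x - ∂f_1/∂y = ∂(3*x*y)/∂x - ∂(2*z*(-x - y))/∂y = 3*y + 2*z
  coefficient of dx ∧ dz: ∂f_3/∂x - ∂f_1/∂z = ∂(y)/∂x - ∂(2*z*(-x - y))/∂z = 2*x + 2*y
  coefficient of dy ∧ dz: ∂f_3/∂y - ∂f_2/∂z = ∂(y)/∂y - ∂(3*x*y)/∂z = 1
Assembling: d(omega) = (3*y + 2*z) dx ∧ dy + (2*x + 2*y) dx ∧ dz + (1) dy ∧ dz.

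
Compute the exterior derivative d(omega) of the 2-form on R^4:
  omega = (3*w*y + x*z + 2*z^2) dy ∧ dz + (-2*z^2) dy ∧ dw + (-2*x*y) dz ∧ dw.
d(omega) = (z) dx ∧ dy ∧ dz + (-2*x + 3*y + 4*z) dy ∧ dz ∧ dw + (-2*y) dx ∧ dz ∧ dw

For a 2-form omega = sum_{i<j} g_{ij} dx_i ∧ dx_j, the exterior derivative is
  d(omega) = sum_{i<j} d(g_{ij}) ∧ dx_i ∧ dx_j = sum_{i<j, k} (∂g_{ij}/∂x_k) dx_k ∧ dx_i ∧ dx_j.
Expand each term, using dx_k ∧ dx_i ∧ dx_j = sgn(permutation) dx_{(a)} ∧ dx_{(b)} ∧ dx_{(c)} with (a < b < c) sorted:
  d(3*w*y + x*z + 2*z^2) includes (∂/∂x)(3*w*y + x*z + 2*z^2) dx = (z) dx, which multiplied by dy ∧ dz gives (z) dx ∧ dy ∧ dz
  d(3*w*y + x*z + 2*z^2) includes (∂/∂w)(3*w*y + x*z + 2*z^2) dw = (3*y) dw, which multiplied by dy ∧ dz gives (3*y) dy ∧ dz ∧ dw
  d(-2*z^2) includes (∂/∂z)(-2*z^2) dz = (-4*z) dz, which multiplied by dy ∧ dw gives (4*z) dy ∧ dz ∧ dw
  d(-2*x*y) includes (∂/∂x)(-2*x*y) dx = (-2*y) dx, which multiplied by dz ∧ dw gives (-2*y) dx ∧ dz ∧ dw
  d(-2*x*y) includes (∂/∂y)(-2*x*y) dy = (-2*x) dy, which multiplied by dz ∧ dw gives (-2*x) dy ∧ dz ∧ dw
Collecting like 3-forms: d(omega) = (z) dx ∧ dy ∧ dz + (-2*x + 3*y + 4*z) dy ∧ dz ∧ dw + (-2*y) dx ∧ dz ∧ dw.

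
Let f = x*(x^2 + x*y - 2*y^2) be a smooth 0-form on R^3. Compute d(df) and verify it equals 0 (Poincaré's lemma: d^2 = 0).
d(df) = 0

Step 1: df = sum_i (∂f/∂x_i) dx_i = (3*x^2 + 2*x*y - 2*y^2) dx + (x*(x - 4*y)) dy + (0) dz.
Step 2: Apply d again. Using the 1-form formula, the coefficient of dx ∧ dy in d(df) is ∂^2 f/∂x ∂y - ∂^2 f/∂y ∂x = (2*x - 4*y) - (2*x - 4*y) = 0 (equality of mixed partials for smooth f).
Similarly for dx ∧ dz and dy ∧ dz — all coefficients vanish. So d(df) = 0.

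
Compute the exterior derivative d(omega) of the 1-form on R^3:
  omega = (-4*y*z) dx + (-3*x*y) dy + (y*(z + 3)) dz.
d(omega) = (-3*y + 4*z) dx ∧ dy + (4*y) dx ∧ dz + (z + 3) dy ∧ dz

For a 1-form omega = sum_i f_i dx_i, the exterior derivative is
  d(omega) = sum_{i < j} (∂f_j/∂x_i - ∂f_i/∂x_j) dx_i ∧ dx_j.
  coefficient of dx ∧ dy: ∂f_2/∂x - ∂f_1/∂y = ∂(-3*x*y)/∂x - ∂(-4*y*z)/∂y = -3*y + 4*z
  coefficient of dx ∧ dz: ∂f_3/∂x - ∂f_1/∂z = ∂(y*(z + 3))/∂x - ∂(-4*y*z)/∂z = 4*y
  coefficient of dy ∧ dz: ∂f_3/∂y - ∂f_2/∂z = ∂(y*(z + 3))/∂y - ∂(-3*x*y)/∂z = z + 3
Assembling: d(omega) = (-3*y + 4*z) dx ∧ dy + (4*y) dx ∧ dz + (z + 3) dy ∧ dz.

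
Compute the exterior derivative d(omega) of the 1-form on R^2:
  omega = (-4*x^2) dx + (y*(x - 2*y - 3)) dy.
d(omega) = (y) dx ∧ dy

For a 1-form omega = sum_i f_i dx_i, the exterior derivative is
  d(omega) = sum_{i < j} (∂f_j/∂x_i - ∂f_i/∂x_j) dx_i ∧ dx_j.
  coefficient of dx ∧ dy: ∂f_2/∂x - ∂f_1/∂y = ∂(y*(x - 2*y - 3))/∂x - ∂(-4*x^2)/∂y = y
Assembling: d(omega) = (y) dx ∧ dy.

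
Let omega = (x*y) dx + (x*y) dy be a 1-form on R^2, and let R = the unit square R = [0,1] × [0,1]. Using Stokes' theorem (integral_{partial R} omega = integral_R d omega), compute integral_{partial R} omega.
integral_(partial R) omega = 0

Stokes: integral_partial_R omega = integral_R d omega with d omega = (∂Q/∂x - ∂P/∂y) dx ∧ dy.
  ∂Q/∂x = y
  ∂P/∂y = x
  integrand = ∂Q/∂x - ∂P/∂y = -x + y.
Integrating over R: integral_0^1 integral_0^1 (-x + y) dx dy = 0.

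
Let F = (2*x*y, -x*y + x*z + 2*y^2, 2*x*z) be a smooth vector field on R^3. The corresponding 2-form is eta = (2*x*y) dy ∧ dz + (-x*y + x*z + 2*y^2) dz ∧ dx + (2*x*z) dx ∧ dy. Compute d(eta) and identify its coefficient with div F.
d(eta) = (x + 6*y) dx ∧ dy ∧ dz; div F = x + 6*y

For a 2-form in R^3 of the form above, applying d gives a 3-form with coefficient ∂P/∂x + ∂Q/∂y + ∂R/∂z:
  ∂P/∂x = 2*y
  ∂Q/∂y = -x + 4*y
  ∂R/∂z = 2*x
Sum = x + 6*y, which is exactly div F.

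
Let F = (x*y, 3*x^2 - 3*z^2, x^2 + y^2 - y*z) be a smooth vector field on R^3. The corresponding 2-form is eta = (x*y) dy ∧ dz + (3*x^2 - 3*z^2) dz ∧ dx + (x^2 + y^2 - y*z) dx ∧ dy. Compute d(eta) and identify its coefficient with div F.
d(eta) = (0) dx ∧ dy ∧ dz; div F = 0

For a 2-form in R^3 of the form above, applying d gives a 3-form with coefficient ∂P/∂x + ∂Q/∂y + ∂R/∂z:
  ∂P/∂x = y
  ∂Q/∂y = 0
  ∂R/∂z = -y
Sum = 0, which is exactly div F.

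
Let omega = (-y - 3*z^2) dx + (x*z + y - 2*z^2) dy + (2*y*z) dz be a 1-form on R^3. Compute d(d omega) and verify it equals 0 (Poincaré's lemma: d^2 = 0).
d(d omega) = 0

Step 1: d omega = sum_{i<j} (∂f_j/∂x_i - ∂f_i/∂x_j) dx_i ∧ dx_j:
  coeff of dx ∧ dy: z + 1
  coeff of dx ∧ dz: 6*z
  coeff of dy ∧ dz: -x + 6*z
Step 2: Apply d again to each 2-form coefficient. The only possible 3-form in R^3 is dx ∧ dy ∧ dz, with coefficient
  ∂(coeff of dy∧dz)/∂x - ∂(coeff of dx∧dz)/∂y + ∂(coeff of dx∧dy)/∂z
  = ∂/∂x (-x + 6*z) - ∂/∂y (6*z) + ∂/∂z (z + 1).
Each of these terms simplifies to sums of mixed partials that cancel in pairs. The result is 0 (by equality of mixed partials for smooth functions — Schwarz / Clairaut).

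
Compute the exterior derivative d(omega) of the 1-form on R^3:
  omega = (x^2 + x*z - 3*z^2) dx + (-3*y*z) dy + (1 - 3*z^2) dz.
d(omega) = (-x + 6*z) dx ∧ dz + (3*y) dy ∧ dz

For a 1-form omega = sum_i f_i dx_i, the exterior derivative is
  d(omega) = sum_{i < j} (∂f_j/∂x_i - ∂f_i/∂x_j) dx_i ∧ dx_j.
  coefficient of dx ∧ dz: ∂f_3/∂x - ∂f_1/∂z = ∂(1 - 3*z^2)/∂x - ∂(x^2 + x*z - 3*z^2)/∂z = -x + 6*z
  coefficient of dy ∧ dz: ∂f_3/∂y - ∂f_2/∂z = ∂(1 - 3*z^2)/∂y - ∂(-3*y*z)/∂z = 3*y
Assembling: d(omega) = (-x + 6*z) dx ∧ dz + (3*y) dy ∧ dz.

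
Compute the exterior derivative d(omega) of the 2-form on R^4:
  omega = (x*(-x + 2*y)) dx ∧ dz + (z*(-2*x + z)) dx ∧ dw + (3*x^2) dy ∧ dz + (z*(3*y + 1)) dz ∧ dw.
d(omega) = (4*x) dx ∧ dy ∧ dz + (2*x - 2*z) dx ∧ dz ∧ dw + (3*z) dy ∧ dz ∧ dw

For a 2-form omega = sum_{i<j} g_{ij} dx_i ∧ dx_j, the exterior derivative is
  d(omega) = sum_{i<j} d(g_{ij}) ∧ dx_i ∧ dx_j = sum_{i<j, k} (∂g_{ij}/∂x_k) dx_k ∧ dx_i ∧ dx_j.
Expand each term, using dx_k ∧ dx_i ∧ dx_j = sgn(permutation) dx_{(a)} ∧ dx_{(b)} ∧ dx_{(c)} with (a < b < c) sorted:
  d(x*(-x + 2*y)) includes (∂/∂y)(x*(-x + 2*y)) dy = (2*x) dy, which multiplied by dx ∧ dz gives (-2*x) dx ∧ dy ∧ dz
  d(z*(-2*x + z)) includes (∂/∂z)(z*(-2*x + z)) dz = (-2*x + 2*z) dz, which multiplied by dx ∧ dw gives (2*x - 2*z) dx ∧ dz ∧ dw
  d(3*x^2) includes (∂/∂x)(3*x^2) dx = (6*x) dx, which multiplied by dy ∧ dz gives (6*x) dx ∧ dy ∧ dz
  d(z*(3*y + 1)) includes (∂/∂y)(z*(3*y + 1)) dy = (3*z) dy, which multiplied by dz ∧ dw gives (3*z) dy ∧ dz ∧ dw
Collecting like 3-forms: d(omega) = (4*x) dx ∧ dy ∧ dz + (2*x - 2*z) dx ∧ dz ∧ dw + (3*z) dy ∧ dz ∧ dw.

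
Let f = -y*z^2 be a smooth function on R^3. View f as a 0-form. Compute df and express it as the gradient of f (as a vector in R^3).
df = (0) dx + (-z^2) dy + (-2*y*z) dz; grad f = (0, -z^2, -2*y*z)

For a 0-form f, d f = (∂f/∂x) dx + (∂f/∂y) dy + (∂f/∂z) dz. The components of the vector representation are exactly the entries of grad f in Cartesian coordinates:
  ∂f/∂x = 0
  ∂f/∂y = -z^2
  ∂f/∂z = -2*y*z.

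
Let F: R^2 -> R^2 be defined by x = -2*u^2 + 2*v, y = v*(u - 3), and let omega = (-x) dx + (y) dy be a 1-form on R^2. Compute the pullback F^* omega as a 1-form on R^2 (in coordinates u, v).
F^* omega = (-8*u^3 + u*v^2 + 8*u*v - 3*v^2) du + (u^2*v + 4*u^2 - 6*u*v + 5*v) dv

Using F^*(f dg) = (f ∘ F) d(g ∘ F), substitute each coordinate x_i by F_i(u, v) in f_i, and replace dx_i by d F_i = (∂F_i/∂u) du + (∂F_i/∂v) dv.
  For the x component: f_1(F) = 2*u^2 - 2*v; d F_1 = (-4*u) du + (2) dv
  For the y component: f_2(F) = v*(u - 3); d F_2 = (v) du + (u - 3) dv
Combining and collecting du, dv coefficients:
  coeff of du: -8*u^3 + u*v^2 + 8*u*v - 3*v^2
  coeff of dv: u^2*v + 4*u^2 - 6*u*v + 5*v
F^* omega = (-8*u^3 + u*v^2 + 8*u*v - 3*v^2) du + (u^2*v + 4*u^2 - 6*u*v + 5*v) dv.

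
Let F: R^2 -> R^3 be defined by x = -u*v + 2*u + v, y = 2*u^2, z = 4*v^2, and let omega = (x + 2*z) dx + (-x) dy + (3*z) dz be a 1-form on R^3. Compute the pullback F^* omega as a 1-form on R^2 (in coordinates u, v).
F^* omega = (4*u^2*v - 8*u^2 + u*v^2 - 8*u*v + 4*u - 8*v^3 + 15*v^2 + 2*v) du + (u^2*v - 2*u^2 - 8*u*v^2 - 2*u*v + 2*u + 96*v^3 + 8*v^2 + v) dv

Using F^*(f dg) = (f ∘ F) d(g ∘ F), substitute each coordinate x_i by F_i(u, v) in f_i, and replace dx_i by d F_i = (∂F_i/∂u) du + (∂F_i/∂v) dv.
  For the x component: f_1(F) = -u*v + 2*u + 8*v^2 + v; d F_1 = (2 - v) du + (1 - u) dv
  For the y component: f_2(F) = u*v - 2*u - v; d F_2 = (4*u) du + (0) dv
  For the z component: f_3(F) = 12*v^2; d F_3 = (0) du + (8*v) dv
Combining and collecting du, dv coefficients:
  coeff of du: 4*u^2*v - 8*u^2 + u*v^2 - 8*u*v + 4*u - 8*v^3 + 15*v^2 + 2*v
  coeff of dv: u^2*v - 2*u^2 - 8*u*v^2 - 2*u*v + 2*u + 96*v^3 + 8*v^2 + v
F^* omega = (4*u^2*v - 8*u^2 + u*v^2 - 8*u*v + 4*u - 8*v^3 + 15*v^2 + 2*v) du + (u^2*v - 2*u^2 - 8*u*v^2 - 2*u*v + 2*u + 96*v^3 + 8*v^2 + v) dv.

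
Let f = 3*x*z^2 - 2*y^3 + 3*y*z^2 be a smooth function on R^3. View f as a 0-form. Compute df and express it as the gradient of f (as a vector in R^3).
df = (3*z^2) dx + (-6*y^2 + 3*z^2) dy + (6*z*(x + y)) dz; grad f = (3*z^2, -6*y^2 + 3*z^2, 6*z*(x + y))

For a 0-form f, d f = (∂f/∂x) dx + (∂f/∂y) dy + (∂f/∂z) dz. The components of the vector representation are exactly the entries of grad f in Cartesian coordinates:
  ∂f/∂x = 3*z^2
  ∂f/∂y = -6*y^2 + 3*z^2
  ∂f/∂z = 6*z*(x + y).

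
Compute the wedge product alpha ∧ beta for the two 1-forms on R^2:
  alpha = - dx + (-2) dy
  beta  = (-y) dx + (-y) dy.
alpha ∧ beta = (-y) dx ∧ dy

Distribute the wedge, using dx_i ∧ dx_j = -dx_j ∧ dx_i and dx_i ∧ dx_i = 0. For each pair (i, j) with i < j, the coefficient of dx_i ∧ dx_j in alpha ∧ beta is (alpha_i * beta_j - alpha_j * beta_i). Collecting: alpha ∧ beta = (-y) dx ∧ dy.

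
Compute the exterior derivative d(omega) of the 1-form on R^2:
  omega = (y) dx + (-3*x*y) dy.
d(omega) = (-3*y - 1) dx ∧ dy

For a 1-form omega = sum_i f_i dx_i, the exterior derivative is
  d(omega) = sum_{i < j} (∂f_j/∂x_i - ∂f_i/∂x_j) dx_i ∧ dx_j.
  coefficient of dx ∧ dy: ∂f_2/∂x - ∂f_1/∂y = ∂(-3*x*y)/∂x - ∂(y)/∂y = -3*y - 1
Assembling: d(omega) = (-3*y - 1) dx ∧ dy.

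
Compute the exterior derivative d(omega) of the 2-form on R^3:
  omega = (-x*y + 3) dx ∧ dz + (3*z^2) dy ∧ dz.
d(omega) = (x) dx ∧ dy ∧ dz

For a 2-form omega = sum_{i<j} g_{ij} dx_i ∧ dx_j, the exterior derivative is
  d(omega) = sum_{i<j} d(g_{ij}) ∧ dx_i ∧ dx_j = sum_{i<j, k} (∂g_{ij}/∂x_k) dx_k ∧ dx_i ∧ dx_j.
Expand each term, using dx_k ∧ dx_i ∧ dx_j = sgn(permutation) dx_{(a)} ∧ dx_{(b)} ∧ dx_{(c)} with (a < b < c) sorted:
  d(-x*y + 3) includes (∂/∂y)(-x*y + 3) dy = (-x) dy, which multiplied by dx ∧ dz gives (x) dx ∧ dy ∧ dz
Collecting like 3-forms: d(omega) = (x) dx ∧ dy ∧ dz.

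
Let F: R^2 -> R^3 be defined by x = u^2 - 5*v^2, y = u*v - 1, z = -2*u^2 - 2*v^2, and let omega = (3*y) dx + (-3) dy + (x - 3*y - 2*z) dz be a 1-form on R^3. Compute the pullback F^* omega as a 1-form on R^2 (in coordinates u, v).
F^* omega = (-20*u^3 + 18*u^2*v + 4*u*v^2 - 18*u - 3*v) du + (-20*u^2*v - 18*u*v^2 - 3*u + 4*v^3 + 18*v) dv

Using F^*(f dg) = (f ∘ F) d(g ∘ F), substitute each coordinate x_i by F_i(u, v) in f_i, and replace dx_i by d F_i = (∂F_i/∂u) du + (∂F_i/∂v) dv.
  For the x component: f_1(F) = 3*u*v - 3; d F_1 = (2*u) du + (-10*v) dv
  For the y component: f_2(F) = -3; d F_2 = (v) du + (u) dv
  For the z component: f_3(F) = 5*u^2 - 3*u*v - v^2 + 3; d F_3 = (-4*u) du + (-4*v) dv
Combining and collecting du, dv coefficients:
  coeff of du: -20*u^3 + 18*u^2*v + 4*u*v^2 - 18*u - 3*v
  coeff of dv: -20*u^2*v - 18*u*v^2 - 3*u + 4*v^3 + 18*v
F^* omega = (-20*u^3 + 18*u^2*v + 4*u*v^2 - 18*u - 3*v) du + (-20*u^2*v - 18*u*v^2 - 3*u + 4*v^3 + 18*v) dv.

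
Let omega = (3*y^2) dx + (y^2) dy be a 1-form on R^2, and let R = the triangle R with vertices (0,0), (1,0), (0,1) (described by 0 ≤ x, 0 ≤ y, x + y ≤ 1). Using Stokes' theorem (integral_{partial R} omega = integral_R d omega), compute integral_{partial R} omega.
integral_(partial R) omega = -1

Stokes: integral_partial_R omega = integral_R d omega with d omega = (∂Q/∂x - ∂P/∂y) dx ∧ dy.
  ∂Q/∂x = 0
  ∂P/∂y = 6*y
  integrand = ∂Q/∂x - ∂P/∂y = -6*y.
Integrating over R: integral_0^1 integral_0^{1-x} (-6*y) dy dx = -1.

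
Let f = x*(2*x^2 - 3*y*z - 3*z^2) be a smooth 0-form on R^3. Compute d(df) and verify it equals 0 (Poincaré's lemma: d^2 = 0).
d(df) = 0

Step 1: df = sum_i (∂f/∂x_i) dx_i = (6*x^2 - 3*y*z - 3*z^2) dx + (-3*x*z) dy + (3*x*(-y - 2*z)) dz.
Step 2: Apply d again. Using the 1-form formula, the coefficient of dx ∧ dy in d(df) is ∂^2 f/∂x ∂y - ∂^2 f/∂y ∂x = (-3*z) - (-3*z) = 0 (equality of mixed partials for smooth f).
Similarly for dx ∧ dz and dy ∧ dz — all coefficients vanish. So d(df) = 0.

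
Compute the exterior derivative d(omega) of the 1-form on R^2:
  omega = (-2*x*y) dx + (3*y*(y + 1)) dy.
d(omega) = (2*x) dx ∧ dy

For a 1-form omega = sum_i f_i dx_i, the exterior derivative is
  d(omega) = sum_{i < j} (∂f_j/∂x_i - ∂f_i/∂x_j) dx_i ∧ dx_j.
  coefficient of dx ∧ dy: ∂f_2/∂x - ∂f_1/∂y = ∂(3*y*(y + 1))/∂x - ∂(-2*x*y)/∂y = 2*x
Assembling: d(omega) = (2*x) dx ∧ dy.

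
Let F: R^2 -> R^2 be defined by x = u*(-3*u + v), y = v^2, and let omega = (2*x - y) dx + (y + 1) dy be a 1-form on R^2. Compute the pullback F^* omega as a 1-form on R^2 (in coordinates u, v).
F^* omega = (36*u^3 - 18*u^2*v + 8*u*v^2 - v^3) du + (-6*u^3 + 2*u^2*v - u*v^2 + 2*v^3 + 2*v) dv

Using F^*(f dg) = (f ∘ F) d(g ∘ F), substitute each coordinate x_i by F_i(u, v) in f_i, and replace dx_i by d F_i = (∂F_i/∂u) du + (∂F_i/∂v) dv.
  For the x component: f_1(F) = -6*u^2 + 2*u*v - v^2; d F_1 = (-6*u + v) du + (u) dv
  For the y component: f_2(F) = v^2 + 1; d F_2 = (0) du + (2*v) dv
Combining and collecting du, dv coefficients:
  coeff of du: 36*u^3 - 18*u^2*v + 8*u*v^2 - v^3
  coeff of dv: -6*u^3 + 2*u^2*v - u*v^2 + 2*v^3 + 2*v
F^* omega = (36*u^3 - 18*u^2*v + 8*u*v^2 - v^3) du + (-6*u^3 + 2*u^2*v - u*v^2 + 2*v^3 + 2*v) dv.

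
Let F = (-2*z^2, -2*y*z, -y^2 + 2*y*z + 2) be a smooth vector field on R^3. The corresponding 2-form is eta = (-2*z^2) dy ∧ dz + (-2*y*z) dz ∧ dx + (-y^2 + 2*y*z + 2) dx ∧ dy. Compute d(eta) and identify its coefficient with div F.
d(eta) = (2*y - 2*z) dx ∧ dy ∧ dz; div F = 2*y - 2*z

For a 2-form in R^3 of the form above, applying d gives a 3-form with coefficient ∂P/∂x + ∂Q/∂y + ∂R/∂z:
  ∂P/∂x = 0
  ∂Q/∂y = -2*z
  ∂R/∂z = 2*y
Sum = 2*y - 2*z, which is exactly div F.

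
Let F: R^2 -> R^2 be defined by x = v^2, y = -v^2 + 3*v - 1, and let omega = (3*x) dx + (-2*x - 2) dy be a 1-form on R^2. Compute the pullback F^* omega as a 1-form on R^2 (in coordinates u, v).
F^* omega = (10*v^3 - 6*v^2 + 4*v - 6) dv

Using F^*(f dg) = (f ∘ F) d(g ∘ F), substitute each coordinate x_i by F_i(u, v) in f_i, and replace dx_i by d F_i = (∂F_i/∂u) du + (∂F_i/∂v) dv.
  For the x component: f_1(F) = 3*v^2; d F_1 = (0) du + (2*v) dv
  For the y component: f_2(F) = -2*v^2 - 2; d F_2 = (0) du + (3 - 2*v) dv
Combining and collecting du, dv coefficients:
  coeff of du: 0
  coeff of dv: 10*v^3 - 6*v^2 + 4*v - 6
F^* omega = (10*v^3 - 6*v^2 + 4*v - 6) dv.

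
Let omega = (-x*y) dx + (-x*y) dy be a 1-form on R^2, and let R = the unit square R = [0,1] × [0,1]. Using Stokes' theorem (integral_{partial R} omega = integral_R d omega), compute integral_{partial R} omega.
integral_(partial R) omega = 0

Stokes: integral_partial_R omega = integral_R d omega with d omega = (∂Q/∂x - ∂P/∂y) dx ∧ dy.
  ∂Q/∂x = -y
  ∂P/∂y = -x
  integrand = ∂Q/∂x - ∂P/∂y = x - y.
Integrating over R: integral_0^1 integral_0^1 (x - y) dx dy = 0.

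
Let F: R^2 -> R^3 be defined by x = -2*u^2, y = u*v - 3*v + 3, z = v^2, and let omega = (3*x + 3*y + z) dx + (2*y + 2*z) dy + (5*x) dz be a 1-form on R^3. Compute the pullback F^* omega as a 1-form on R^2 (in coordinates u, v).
F^* omega = (24*u^3 - 12*u^2*v - 2*u*v^2 + 36*u*v - 36*u + 2*v^3 - 6*v^2 + 6*v) du + (-18*u^2*v + 2*u*v^2 - 12*u*v + 6*u - 6*v^2 + 18*v - 18) dv

Using F^*(f dg) = (f ∘ F) d(g ∘ F), substitute each coordinate x_i by F_i(u, v) in f_i, and replace dx_i by d F_i = (∂F_i/∂u) du + (∂F_i/∂v) dv.
  For the x component: f_1(F) = -6*u^2 + 3*u*v + v^2 - 9*v + 9; d F_1 = (-4*u) du + (0) dv
  For the y component: f_2(F) = 2*u*v + 2*v^2 - 6*v + 6; d F_2 = (v) du + (u - 3) dv
  For the z component: f_3(F) = -10*u^2; d F_3 = (0) du + (2*v) dv
Combining and collecting du, dv coefficients:
  coeff of du: 24*u^3 - 12*u^2*v - 2*u*v^2 + 36*u*v - 36*u + 2*v^3 - 6*v^2 + 6*v
  coeff of dv: -18*u^2*v + 2*u*v^2 - 12*u*v + 6*u - 6*v^2 + 18*v - 18
F^* omega = (24*u^3 - 12*u^2*v - 2*u*v^2 + 36*u*v - 36*u + 2*v^3 - 6*v^2 + 6*v) du + (-18*u^2*v + 2*u*v^2 - 12*u*v + 6*u - 6*v^2 + 18*v - 18) dv.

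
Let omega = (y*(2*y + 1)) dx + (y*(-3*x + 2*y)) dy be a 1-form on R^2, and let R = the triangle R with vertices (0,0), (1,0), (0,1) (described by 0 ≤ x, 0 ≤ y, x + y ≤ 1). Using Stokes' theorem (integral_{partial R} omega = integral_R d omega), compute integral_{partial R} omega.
integral_(partial R) omega = -5/3

Stokes: integral_partial_R omega = integral_R d omega with d omega = (∂Q/∂x - ∂P/∂y) dx ∧ dy.
  ∂Q/∂x = -3*y
  ∂P/∂y = 4*y + 1
  integrand = ∂Q/∂x - ∂P/∂y = -7*y - 1.
Integrating over R: integral_0^1 integral_0^{1-x} (-7*y - 1) dy dx = -5/3.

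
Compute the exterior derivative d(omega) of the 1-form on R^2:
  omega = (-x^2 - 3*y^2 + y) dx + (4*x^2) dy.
d(omega) = (8*x + 6*y - 1) dx ∧ dy

For a 1-form omega = sum_i f_i dx_i, the exterior derivative is
  d(omega) = sum_{i < j} (∂f_j/∂x_i - ∂f_i/∂x_j) dx_i ∧ dx_j.
  coefficient of dx ∧ dy: ∂f_2/∂x - ∂f_1/∂y = ∂(4*x^2)/∂x - ∂(-x^2 - 3*y^2 + y)/∂y = 8*x + 6*y - 1
Assembling: d(omega) = (8*x + 6*y - 1) dx ∧ dy.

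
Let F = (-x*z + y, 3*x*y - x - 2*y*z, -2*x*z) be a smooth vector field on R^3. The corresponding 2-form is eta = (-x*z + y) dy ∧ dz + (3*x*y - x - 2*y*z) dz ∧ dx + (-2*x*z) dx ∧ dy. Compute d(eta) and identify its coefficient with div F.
d(eta) = (x - 3*z) dx ∧ dy ∧ dz; div F = x - 3*z

For a 2-form in R^3 of the form above, applying d gives a 3-form with coefficient ∂P/∂x + ∂Q/∂y + ∂R/∂z:
  ∂P/∂x = -z
  ∂Q/∂y = 3*x - 2*z
  ∂R/∂z = -2*x
Sum = x - 3*z, which is exactly div F.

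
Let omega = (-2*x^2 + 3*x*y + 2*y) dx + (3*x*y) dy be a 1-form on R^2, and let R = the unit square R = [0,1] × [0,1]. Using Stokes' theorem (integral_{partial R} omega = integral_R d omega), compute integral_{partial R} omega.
integral_(partial R) omega = -2

Stokes: integral_partial_R omega = integral_R d omega with d omega = (∂Q/∂x - ∂P/∂y) dx ∧ dy.
  ∂Q/∂x = 3*y
  ∂P/∂y = 3*x + 2
  integrand = ∂Q/∂x - ∂P/∂y = -3*x + 3*y - 2.
Integrating over R: integral_0^1 integral_0^1 (-3*x + 3*y - 2) dx dy = -2.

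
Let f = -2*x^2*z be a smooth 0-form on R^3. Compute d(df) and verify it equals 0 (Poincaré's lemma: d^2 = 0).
d(df) = 0

Step 1: df = sum_i (∂f/∂x_i) dx_i = (-4*x*z) dx + (0) dy + (-2*x^2) dz.
Step 2: Apply d again. Using the 1-form formula, the coefficient of dx ∧ dy in d(df) is ∂^2 f/∂x ∂y - ∂^2 f/∂y ∂x = (0) - (0) = 0 (equality of mixed partials for smooth f).
Similarly for dx ∧ dz and dy ∧ dz — all coefficients vanish. So d(df) = 0.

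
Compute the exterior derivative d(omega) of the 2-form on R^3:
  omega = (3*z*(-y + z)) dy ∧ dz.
d(omega) = 0

For a 2-form omega = sum_{i<j} g_{ij} dx_i ∧ dx_j, the exterior derivative is
  d(omega) = sum_{i<j} d(g_{ij}) ∧ dx_i ∧ dx_j = sum_{i<j, k} (∂g_{ij}/∂x_k) dx_k ∧ dx_i ∧ dx_j.
Expand each term, using dx_k ∧ dx_i ∧ dx_j = sgn(permutation) dx_{(a)} ∧ dx_{(b)} ∧ dx_{(c)} with (a < b < c) sorted:

Collecting like 3-forms: d(omega) = 0.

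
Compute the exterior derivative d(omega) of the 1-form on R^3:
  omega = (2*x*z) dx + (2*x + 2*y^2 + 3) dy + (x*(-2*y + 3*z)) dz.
d(omega) = (2) dx ∧ dy + (-2*x - 2*y + 3*z) dx ∧ dz + (-2*x) dy ∧ dz

For a 1-form omega = sum_i f_i dx_i, the exterior derivative is
  d(omega) = sum_{i < j} (∂f_j/∂x_i - ∂f_i/∂x_j) dx_i ∧ dx_j.
  coefficient of dx ∧ dy: ∂f_2/∂x - ∂f_1/∂y = ∂(2*x + 2*y^2 + 3)/∂x - ∂(2*x*z)/∂y = 2
  coefficient of dx ∧ dz: ∂f_3/∂x - ∂f_1/∂z = ∂(x*(-2*y + 3*z))/∂x - ∂(2*x*z)/∂z = -2*x - 2*y + 3*z
  coefficient of dy ∧ dz: ∂f_3/∂y - ∂f_2/∂z = ∂(x*(-2*y + 3*z))/∂y - ∂(2*x + 2*y^2 + 3)/∂z = -2*x
Assembling: d(omega) = (2) dx ∧ dy + (-2*x - 2*y + 3*z) dx ∧ dz + (-2*x) dy ∧ dz.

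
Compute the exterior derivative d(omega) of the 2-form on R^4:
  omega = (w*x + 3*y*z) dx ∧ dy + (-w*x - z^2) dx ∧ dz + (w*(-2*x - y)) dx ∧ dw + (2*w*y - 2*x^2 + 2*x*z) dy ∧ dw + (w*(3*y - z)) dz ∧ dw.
d(omega) = (3*y) dx ∧ dy ∧ dz + (w - 3*x + 2*z) dx ∧ dy ∧ dw + (-x) dx ∧ dz ∧ dw + (3*w - 2*x) dy ∧ dz ∧ dw

For a 2-form omega = sum_{i<j} g_{ij} dx_i ∧ dx_j, the exterior derivative is
  d(omega) = sum_{i<j} d(g_{ij}) ∧ dx_i ∧ dx_j = sum_{i<j, k} (∂g_{ij}/∂x_k) dx_k ∧ dx_i ∧ dx_j.
Expand each term, using dx_k ∧ dx_i ∧ dx_j = sgn(permutation) dx_{(a)} ∧ dx_{(b)} ∧ dx_{(c)} with (a < b < c) sorted:
  d(w*x + 3*y*z) includes (∂/∂z)(w*x + 3*y*z) dz = (3*y) dz, which multiplied by dx ∧ dy gives (3*y) dx ∧ dy ∧ dz
  d(w*x + 3*y*z) includes (∂/∂w)(w*x + 3*y*z) dw = (x) dw, which multiplied by dx ∧ dy gives (x) dx ∧ dy ∧ dw
  d(-w*x - z^2) includes (∂/∂w)(-w*x - z^2) dw = (-x) dw, which multiplied by dx ∧ dz gives (-x) dx ∧ dz ∧ dw
  d(w*(-2*x - y)) includes (∂/∂y)(w*(-2*x - y)) dy = (-w) dy, which multiplied by dx ∧ dw gives (w) dx ∧ dy ∧ dw
  d(2*w*y - 2*x^2 + 2*x*z) includes (∂/∂x)(2*w*y - 2*x^2 + 2*x*z) dx = (-4*x + 2*z) dx, which multiplied by dy ∧ dw gives (-4*x + 2*z) dx ∧ dy ∧ dw
  d(2*w*y - 2*x^2 + 2*x*z) includes (∂/∂z)(2*w*y - 2*x^2 + 2*x*z) dz = (2*x) dz, which multiplied by dy ∧ dw gives (-2*x) dy ∧ dz ∧ dw
  d(w*(3*y - z)) includes (∂/∂y)(w*(3*y - z)) dy = (3*w) dy, which multiplied by dz ∧ dw gives (3*w) dy ∧ dz ∧ dw
Collecting like 3-forms: d(omega) = (3*y) dx ∧ dy ∧ dz + (w - 3*x + 2*z) dx ∧ dy ∧ dw + (-x) dx ∧ dz ∧ dw + (3*w - 2*x) dy ∧ dz ∧ dw.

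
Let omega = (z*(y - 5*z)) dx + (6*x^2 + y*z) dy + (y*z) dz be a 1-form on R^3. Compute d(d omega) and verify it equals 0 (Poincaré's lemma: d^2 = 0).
d(d omega) = 0

Step 1: d omega = sum_{i<j} (∂f_j/∂x_i - ∂f_i/∂x_j) dx_i ∧ dx_j:
  coeff of dx ∧ dy: 12*x - z
  coeff of dx ∧ dz: -y + 10*z
  coeff of dy ∧ dz: -y + z
Step 2: Apply d again to each 2-form coefficient. The only possible 3-form in R^3 is dx ∧ dy ∧ dz, with coefficient
  ∂(coeff of dy∧dz)/∂x - ∂(coeff of dx∧dz)/∂y + ∂(coeff of dx∧dy)/∂z
  = ∂/∂x (-y + z) - ∂/∂y (-y + 10*z) + ∂/∂z (12*x - z).
Each of these terms simplifies to sums of mixed partials that cancel in pairs. The result is 0 (by equality of mixed partials for smooth functions — Schwarz / Clairaut).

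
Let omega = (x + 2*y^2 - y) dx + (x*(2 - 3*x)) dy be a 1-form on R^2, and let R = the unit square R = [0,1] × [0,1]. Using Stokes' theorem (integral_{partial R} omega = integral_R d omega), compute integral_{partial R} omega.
integral_(partial R) omega = -2

Stokes: integral_partial_R omega = integral_R d omega with d omega = (∂Q/∂x - ∂P/∂y) dx ∧ dy.
  ∂Q/∂x = 2 - 6*x
  ∂P/∂y = 4*y - 1
  integrand = ∂Q/∂x - ∂P/∂y = -6*x - 4*y + 3.
Integrating over R: integral_0^1 integral_0^1 (-6*x - 4*y + 3) dx dy = -2.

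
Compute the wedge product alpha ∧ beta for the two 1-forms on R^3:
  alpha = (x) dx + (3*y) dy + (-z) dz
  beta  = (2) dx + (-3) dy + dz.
alpha ∧ beta = (-3*x - 6*y) dx ∧ dy + (x + 2*z) dx ∧ dz + (3*y - 3*z) dy ∧ dz

Distribute the wedge, using dx_i ∧ dx_j = -dx_j ∧ dx_i and dx_i ∧ dx_i = 0. For each pair (i, j) with i < j, the coefficient of dx_i ∧ dx_j in alpha ∧ beta is (alpha_i * beta_j - alpha_j * beta_i). Collecting: alpha ∧ beta = (-3*x - 6*y) dx ∧ dy + (x + 2*z) dx ∧ dz + (3*y - 3*z) dy ∧ dz.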